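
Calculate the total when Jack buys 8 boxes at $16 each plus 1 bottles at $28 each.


Cost of boxes:
8 x $16 = $128
Cost of bottles:
1 x $28 = $28
Add both:
$128 + $28 = $156

$156


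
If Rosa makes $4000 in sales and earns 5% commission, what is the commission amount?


Convert rate to decimal:
5% = 0.05
Multiply by sales:
$4000 x 0.05 = $200

$200


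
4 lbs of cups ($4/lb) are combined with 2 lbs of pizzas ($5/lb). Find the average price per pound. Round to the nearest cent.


Cost of cups:
4 x $4 = $16
Cost of pizzas:
2 x $5 = $10
Total cost: $16 + $10 = $26
Total weight: 6 lbs
Average: $26 / 6 = $4.3333... ≈ $4.33/lb

$4.33/lb


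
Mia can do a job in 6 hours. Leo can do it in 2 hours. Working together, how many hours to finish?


Mia's rate: 1/6 of the job per hour
Leo's rate: 1/2 of the job per hour
Combined rate: 1/6 + 1/2 = 2/3 per hour
Time = 1 / (2/3) = 3/2 = 1.5 hours

1.5 hours


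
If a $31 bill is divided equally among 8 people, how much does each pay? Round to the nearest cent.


Total bill: $31
Number of people: 8
Each pays: $31 / 8 = $3.875 ≈ $3.88

$3.88


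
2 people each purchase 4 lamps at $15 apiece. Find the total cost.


Cost per person:
4 x $15 = $60
Group total:
2 x $60 = $120

$120


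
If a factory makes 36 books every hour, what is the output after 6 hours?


Production rate: 36 books per hour
Time: 6 hours
Total: 36 x 6 = 216 books

216 books


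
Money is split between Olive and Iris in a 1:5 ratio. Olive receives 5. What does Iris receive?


Find the multiplier:
5 / 1 = 5
Apply to Iris's share:
5 x 5 = 25

25


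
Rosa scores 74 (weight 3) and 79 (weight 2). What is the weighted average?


Weighted sum:
3 x 74 + 2 x 79 = 380
Total weight:
3 + 2 = 5
Weighted average:
380 / 5 = 76

76


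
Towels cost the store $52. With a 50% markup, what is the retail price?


Calculate the markup amount:
50% of $52 = $26
Add to cost:
$52 + $26 = $78

$78


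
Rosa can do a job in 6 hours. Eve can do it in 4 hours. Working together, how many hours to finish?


Rosa's rate: 1/6 of the job per hour
Eve's rate: 1/4 of the job per hour
Combined rate: 1/6 + 1/4 = 5/12 per hour
Time = 1 / (5/12) = 12/5 = 2.4 hours

2.4 hours


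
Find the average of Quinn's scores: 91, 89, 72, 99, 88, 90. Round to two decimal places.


Add the scores:
91 + 89 + 72 + 99 + 88 + 90 = 529
Divide by the number of tests:
529 / 6 = 88.1666... ≈ 88.17

88.17


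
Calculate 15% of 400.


Convert percentage to decimal:
15% = 0.15
Multiply:
400 x 0.15 = 60

60


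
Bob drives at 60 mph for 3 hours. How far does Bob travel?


Use the formula: distance = speed x time
Speed = 60 mph, Time = 3 hours
60 x 3 = 180 miles

180 miles


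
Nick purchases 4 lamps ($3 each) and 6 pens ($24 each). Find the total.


Cost of lamps:
4 x $3 = $12
Cost of pens:
6 x $24 = $144
Add both:
$12 + $144 = $156

$156


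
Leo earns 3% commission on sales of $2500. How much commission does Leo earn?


Convert rate to decimal:
3% = 0.03
Multiply by sales:
$2500 x 0.03 = $75

$75


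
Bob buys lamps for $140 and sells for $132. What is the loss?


Selling price = $132
Cost price = $140
Loss = cost price - selling price:
Loss = $140 - $132 = $8

$8


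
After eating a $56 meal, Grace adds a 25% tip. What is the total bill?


Calculate the tip:
25% of $56 = $14
Add tip to meal cost:
$56 + $14 = $70

$70


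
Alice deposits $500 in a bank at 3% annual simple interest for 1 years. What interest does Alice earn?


Use the formula I = P x R x T / 100
P x R x T = 500 x 3 x 1 = 1500
I = 1500 / 100 = $15

$15


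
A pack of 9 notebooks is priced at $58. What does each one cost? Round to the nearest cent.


Total cost: $58
Number of items: 9
Unit price: $58 / 9 = $6.4444... ≈ $6.44

$6.44


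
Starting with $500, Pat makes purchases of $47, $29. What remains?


Add up expenses:
$47 + $29 = $76
Subtract from budget:
$500 - $76 = $424

$424


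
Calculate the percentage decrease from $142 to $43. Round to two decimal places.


Find the absolute change:
|43 - 142| = 99
Divide by original and multiply by 100:
99 / 142 x 100 = 69.7183...% ≈ 69.72%

69.72%


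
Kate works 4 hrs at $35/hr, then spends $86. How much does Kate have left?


Calculate earnings:
4 x $35 = $140
Subtract spending:
$140 - $86 = $54

$54


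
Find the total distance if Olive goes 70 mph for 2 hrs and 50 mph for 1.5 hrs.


Leg 1 distance:
70 x 2 = 140 miles
Leg 2 distance:
50 x 1.5 = 75 miles
Total distance:
140 + 75 = 215 miles

215 miles


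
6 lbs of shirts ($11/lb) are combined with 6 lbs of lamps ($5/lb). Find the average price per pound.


Cost of shirts:
6 x $11 = $66
Cost of lamps:
6 x $5 = $30
Total cost: $66 + $30 = $96
Total weight: 12 lbs
Average: $96 / 12 = $8/lb

$8/lb


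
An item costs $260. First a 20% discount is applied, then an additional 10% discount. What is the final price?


First discount:
20% of $260 = $52
Price after first discount:
$260 - $52 = $208
Second discount:
10% of $208 = $20.80
Final price:
$208 - $20.80 = $187.20

$187.20


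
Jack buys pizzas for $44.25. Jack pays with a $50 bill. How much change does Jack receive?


Start with the amount paid:
$50
Subtract the price:
$50 - $44.25 = $5.75

$5.75


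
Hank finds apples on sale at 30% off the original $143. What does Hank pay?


Calculate the discount amount:
30% of $143 = $42.90
Subtract from original:
$143 - $42.90 = $100.10

$100.10


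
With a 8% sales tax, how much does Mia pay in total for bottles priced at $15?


Calculate the tax:
8% of $15 = $1.20
Add tax to price:
$15 + $1.20 = $16.20

$16.20


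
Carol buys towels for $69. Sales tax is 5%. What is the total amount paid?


Calculate the tax:
5% of $69 = $3.45
Add tax to price:
$69 + $3.45 = $72.45

$72.45


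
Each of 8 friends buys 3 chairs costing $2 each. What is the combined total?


Cost per person:
3 x $2 = $6
Group total:
8 x $6 = $48

$48


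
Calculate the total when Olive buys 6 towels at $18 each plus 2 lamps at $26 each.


Cost of towels:
6 x $18 = $108
Cost of lamps:
2 x $26 = $52
Add both:
$108 + $52 = $160

$160


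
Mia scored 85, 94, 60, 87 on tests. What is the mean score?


Add the scores:
85 + 94 + 60 + 87 = 326
Divide by the number of tests:
326 / 4 = 81.5

81.5


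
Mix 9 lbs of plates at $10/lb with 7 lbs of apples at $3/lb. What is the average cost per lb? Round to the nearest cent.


Cost of plates:
9 x $10 = $90
Cost of apples:
7 x $3 = $21
Total cost: $90 + $21 = $111
Total weight: 16 lbs
Average: $111 / 16 = $6.9375 ≈ $6.94/lb

$6.94/lb


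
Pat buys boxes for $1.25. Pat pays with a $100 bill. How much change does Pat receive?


Start with the amount paid:
$100
Subtract the price:
$100 - $1.25 = $98.75

$98.75


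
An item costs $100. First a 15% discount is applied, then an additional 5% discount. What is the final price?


First discount:
15% of $100 = $15
Price after first discount:
$100 - $15 = $85
Second discount:
5% of $85 = $4.25
Final price:
$85 - $4.25 = $80.75

$80.75


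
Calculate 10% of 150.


Convert percentage to decimal:
10% = 0.1
Multiply:
150 x 0.1 = 15

15


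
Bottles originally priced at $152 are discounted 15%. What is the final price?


Calculate the discount amount:
15% of $152 = $22.80
Subtract from original:
$152 - $22.80 = $129.20

$129.20


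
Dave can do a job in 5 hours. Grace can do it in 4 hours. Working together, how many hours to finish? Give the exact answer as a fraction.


Dave's rate: 1/5 of the job per hour
Grace's rate: 1/4 of the job per hour
Combined rate: 1/5 + 1/4 = 9/20 per hour
Time = 1 / (9/20) = 20/9 hours (≈ 2.22 hours)

20/9 hours


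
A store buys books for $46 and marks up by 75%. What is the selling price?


Calculate the markup amount:
75% of $46 = $34.50
Add to cost:
$46 + $34.50 = $80.50

$80.50


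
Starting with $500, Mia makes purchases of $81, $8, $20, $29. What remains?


Add up expenses:
$81 + $8 + $20 + $29 = $138
Subtract from budget:
$500 - $138 = $362

$362


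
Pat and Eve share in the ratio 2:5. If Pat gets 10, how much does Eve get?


Find the multiplier:
10 / 2 = 5
Apply to Eve's share:
5 x 5 = 25

25


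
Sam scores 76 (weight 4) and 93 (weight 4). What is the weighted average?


Weighted sum:
4 x 76 + 4 x 93 = 676
Total weight:
4 + 4 = 8
Weighted average:
676 / 8 = 84.5

84.5


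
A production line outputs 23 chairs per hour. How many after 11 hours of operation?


Production rate: 23 chairs per hour
Time: 11 hours
Total: 23 x 11 = 253 chairs

253 chairs


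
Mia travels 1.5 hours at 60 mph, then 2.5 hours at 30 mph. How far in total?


Leg 1 distance:
60 x 1.5 = 90 miles
Leg 2 distance:
30 x 2.5 = 75 miles
Total distance:
90 + 75 = 165 miles

165 miles


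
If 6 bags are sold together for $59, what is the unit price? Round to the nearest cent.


Total cost: $59
Number of items: 6
Unit price: $59 / 6 = $9.8333... ≈ $9.83

$9.83


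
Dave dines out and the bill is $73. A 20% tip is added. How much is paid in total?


Calculate the tip:
20% of $73 = $14.60
Add tip to meal cost:
$73 + $14.60 = $87.60

$87.60


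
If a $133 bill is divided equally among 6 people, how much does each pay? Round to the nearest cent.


Total bill: $133
Number of people: 6
Each pays: $133 / 6 = $22.1666... ≈ $22.17

$22.17


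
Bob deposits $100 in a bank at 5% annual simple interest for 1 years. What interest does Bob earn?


Use the formula I = P x R x T / 100
P x R x T = 100 x 5 x 1 = 500
I = 500 / 100 = $5

$5


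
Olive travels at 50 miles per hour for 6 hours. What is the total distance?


Use the formula: distance = speed x time
Speed = 50 mph, Time = 6 hours
50 x 6 = 300 miles

300 miles


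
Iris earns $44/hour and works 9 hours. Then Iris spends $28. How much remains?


Calculate earnings:
9 x $44 = $396
Subtract spending:
$396 - $28 = $368

$368


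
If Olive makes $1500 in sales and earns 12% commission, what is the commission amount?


Convert rate to decimal:
12% = 0.12
Multiply by sales:
$1500 x 0.12 = $180

$180


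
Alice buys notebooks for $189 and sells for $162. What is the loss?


Selling price = $162
Cost price = $189
Loss = cost price - selling price:
Loss = $189 - $162 = $27

$27


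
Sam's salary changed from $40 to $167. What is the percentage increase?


Find the absolute change:
|167 - 40| = 127
Divide by original and multiply by 100:
127 / 40 x 100 = 317.5%

317.5%


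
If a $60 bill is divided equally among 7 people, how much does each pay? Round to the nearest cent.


Total bill: $60
Number of people: 7
Each pays: $60 / 7 = $8.5714... ≈ $8.57

$8.57


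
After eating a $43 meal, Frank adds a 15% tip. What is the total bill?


Calculate the tip:
15% of $43 = $6.45
Add tip to meal cost:
$43 + $6.45 = $49.45

$49.45


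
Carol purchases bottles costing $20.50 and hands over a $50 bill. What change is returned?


Start with the amount paid:
$50
Subtract the price:
$50 - $20.50 = $29.50

$29.50


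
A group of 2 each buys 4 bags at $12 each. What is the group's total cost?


Cost per person:
4 x $12 = $48
Group total:
2 x $48 = $96

$96


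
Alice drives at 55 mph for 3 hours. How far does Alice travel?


Use the formula: distance = speed x time
Speed = 55 mph, Time = 3 hours
55 x 3 = 165 miles

165 miles


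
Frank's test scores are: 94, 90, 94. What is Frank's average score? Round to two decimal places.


Add the scores:
94 + 90 + 94 = 278
Divide by the number of tests:
278 / 3 = 92.6666... ≈ 92.67

92.67


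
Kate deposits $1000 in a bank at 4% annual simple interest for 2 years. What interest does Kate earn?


Use the formula I = P x R x T / 100
P x R x T = 1000 x 4 x 2 = 8000
I = 8000 / 100 = $80

$80


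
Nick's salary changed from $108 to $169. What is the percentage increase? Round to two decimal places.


Find the absolute change:
|169 - 108| = 61
Divide by original and multiply by 100:
61 / 108 x 100 = 56.4814...% ≈ 56.48%

56.48%


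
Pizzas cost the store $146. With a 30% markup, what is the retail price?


Calculate the markup amount:
30% of $146 = $43.80
Add to cost:
$146 + $43.80 = $189.80

$189.80


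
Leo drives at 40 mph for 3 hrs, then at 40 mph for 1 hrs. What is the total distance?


Leg 1 distance:
40 x 3 = 120 miles
Leg 2 distance:
40 x 1 = 40 miles
Total distance:
120 + 40 = 160 miles

160 miles


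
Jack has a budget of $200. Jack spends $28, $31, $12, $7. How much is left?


Add up expenses:
$28 + $31 + $12 + $7 = $78
Subtract from budget:
$200 - $78 = $122

$122


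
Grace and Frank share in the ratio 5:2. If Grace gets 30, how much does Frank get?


Find the multiplier:
30 / 5 = 6
Apply to Frank's share:
2 x 6 = 12

12


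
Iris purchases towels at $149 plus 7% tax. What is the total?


Calculate the tax:
7% of $149 = $10.43
Add tax to price:
$149 + $10.43 = $159.43

$159.43


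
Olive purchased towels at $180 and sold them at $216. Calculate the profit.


Selling price = $216
Cost price = $180
Profit = selling price - cost price:
Profit = $216 - $180 = $36

$36


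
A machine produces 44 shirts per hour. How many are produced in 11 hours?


Production rate: 44 shirts per hour
Time: 11 hours
Total: 44 x 11 = 484 shirts

484 shirts


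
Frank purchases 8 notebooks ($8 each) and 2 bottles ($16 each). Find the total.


Cost of notebooks:
8 x $8 = $64
Cost of bottles:
2 x $16 = $32
Add both:
$64 + $32 = $96

$96


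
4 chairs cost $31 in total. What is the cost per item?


Total cost: $31
Number of items: 4
Unit price: $31 / 4 = $7.75

$7.75


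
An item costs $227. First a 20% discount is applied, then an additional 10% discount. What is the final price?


First discount:
20% of $227 = $45.40
Price after first discount:
$227 - $45.40 = $181.60
Second discount:
10% of $181.60 = $18.16
Final price:
$181.60 - $18.16 = $163.44

$163.44


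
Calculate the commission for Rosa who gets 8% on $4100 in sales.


Convert rate to decimal:
8% = 0.08
Multiply by sales:
$4100 x 0.08 = $328

$328


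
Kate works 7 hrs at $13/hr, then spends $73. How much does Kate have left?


Calculate earnings:
7 x $13 = $91
Subtract spending:
$91 - $73 = $18

$18


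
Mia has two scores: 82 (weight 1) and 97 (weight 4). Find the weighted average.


Weighted sum:
1 x 82 + 4 x 97 = 470
Total weight:
1 + 4 = 5
Weighted average:
470 / 5 = 94

94


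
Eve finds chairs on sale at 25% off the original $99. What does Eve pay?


Calculate the discount amount:
25% of $99 = $24.75
Subtract from original:
$99 - $24.75 = $74.25

$74.25


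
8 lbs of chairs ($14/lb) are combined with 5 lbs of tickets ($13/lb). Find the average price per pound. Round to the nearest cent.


Cost of chairs:
8 x $14 = $112
Cost of tickets:
5 x $13 = $65
Total cost: $112 + $65 = $177
Total weight: 13 lbs
Average: $177 / 13 = $13.6153... ≈ $13.62/lb

$13.62/lb


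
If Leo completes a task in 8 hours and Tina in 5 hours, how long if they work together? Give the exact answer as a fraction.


Leo's rate: 1/8 of the job per hour
Tina's rate: 1/5 of the job per hour
Combined rate: 1/8 + 1/5 = 13/40 per hour
Time = 1 / (13/40) = 40/13 hours (≈ 3.08 hours)

40/13 hours


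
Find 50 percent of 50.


Convert percentage to decimal:
50% = 0.5
Multiply:
50 x 0.5 = 25

25


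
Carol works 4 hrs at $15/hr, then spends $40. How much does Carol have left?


Calculate earnings:
4 x $15 = $60
Subtract spending:
$60 - $40 = $20

$20


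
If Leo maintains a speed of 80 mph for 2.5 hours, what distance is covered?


Use the formula: distance = speed x time
Speed = 80 mph, Time = 2.5 hours
80 x 2.5 = 200 miles

200 miles


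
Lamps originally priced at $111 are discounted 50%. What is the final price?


Calculate the discount amount:
50% of $111 = $55.50
Subtract from original:
$111 - $55.50 = $55.50

$55.50


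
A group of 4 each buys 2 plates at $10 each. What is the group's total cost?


Cost per person:
2 x $10 = $20
Group total:
4 x $20 = $80

$80


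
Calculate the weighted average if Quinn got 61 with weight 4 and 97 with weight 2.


Weighted sum:
4 x 61 + 2 x 97 = 438
Total weight:
4 + 2 = 6
Weighted average:
438 / 6 = 73

73


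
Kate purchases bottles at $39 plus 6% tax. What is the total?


Calculate the tax:
6% of $39 = $2.34
Add tax to price:
$39 + $2.34 = $41.34

$41.34


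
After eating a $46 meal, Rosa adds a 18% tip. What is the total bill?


Calculate the tip:
18% of $46 = $8.28
Add tip to meal cost:
$46 + $8.28 = $54.28

$54.28


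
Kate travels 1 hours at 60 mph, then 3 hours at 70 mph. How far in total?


Leg 1 distance:
60 x 1 = 60 miles
Leg 2 distance:
70 x 3 = 210 miles
Total distance:
60 + 210 = 270 miles

270 miles


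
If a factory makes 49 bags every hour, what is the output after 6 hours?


Production rate: 49 bags per hour
Time: 6 hours
Total: 49 x 6 = 294 bags

294 bags


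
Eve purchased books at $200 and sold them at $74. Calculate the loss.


Selling price = $74
Cost price = $200
Loss = cost price - selling price:
Loss = $200 - $74 = $126

$126


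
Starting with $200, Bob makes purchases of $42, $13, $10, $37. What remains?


Add up expenses:
$42 + $13 + $10 + $37 = $102
Subtract from budget:
$200 - $102 = $98

$98


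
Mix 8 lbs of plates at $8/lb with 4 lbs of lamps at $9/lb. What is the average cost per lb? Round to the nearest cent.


Cost of plates:
8 x $8 = $64
Cost of lamps:
4 x $9 = $36
Total cost: $64 + $36 = $100
Total weight: 12 lbs
Average: $100 / 12 = $8.3333... ≈ $8.33/lb

$8.33/lb


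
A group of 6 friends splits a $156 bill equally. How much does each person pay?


Total bill: $156
Number of people: 6
Each pays: $156 / 6 = $26

$26


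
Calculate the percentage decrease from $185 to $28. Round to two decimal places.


Find the absolute change:
|28 - 185| = 157
Divide by original and multiply by 100:
157 / 185 x 100 = 84.8648...% ≈ 84.86%

84.86%


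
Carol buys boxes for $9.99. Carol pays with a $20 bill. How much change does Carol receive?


Start with the amount paid:
$20
Subtract the price:
$20 - $9.99 = $10.01

$10.01


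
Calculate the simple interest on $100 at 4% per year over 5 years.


Use the formula I = P x R x T / 100
P x R x T = 100 x 4 x 5 = 2000
I = 2000 / 100 = $20

$20


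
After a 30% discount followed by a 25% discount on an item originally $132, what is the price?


First discount:
30% of $132 = $39.60
Price after first discount:
$132 - $39.60 = $92.40
Second discount:
25% of $92.40 = $23.10
Final price:
$92.40 - $23.10 = $69.30

$69.30


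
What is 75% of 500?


Convert percentage to decimal:
75% = 0.75
Multiply:
500 x 0.75 = 375

375


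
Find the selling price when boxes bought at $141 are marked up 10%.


Calculate the markup amount:
10% of $141 = $14.10
Add to cost:
$141 + $14.10 = $155.10

$155.10


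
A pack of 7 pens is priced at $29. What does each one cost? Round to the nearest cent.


Total cost: $29
Number of items: 7
Unit price: $29 / 7 = $4.1428... ≈ $4.14

$4.14


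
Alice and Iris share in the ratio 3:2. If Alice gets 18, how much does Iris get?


Find the multiplier:
18 / 3 = 6
Apply to Iris's share:
2 x 6 = 12

12


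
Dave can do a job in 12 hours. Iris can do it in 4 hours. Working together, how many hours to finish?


Dave's rate: 1/12 of the job per hour
Iris's rate: 1/4 of the job per hour
Combined rate: 1/12 + 1/4 = 1/3 per hour
Time = 1 / (1/3) = 3 hours

3 hours


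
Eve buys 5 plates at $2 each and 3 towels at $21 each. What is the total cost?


Cost of plates:
5 x $2 = $10
Cost of towels:
3 x $21 = $63
Add both:
$10 + $63 = $73

$73


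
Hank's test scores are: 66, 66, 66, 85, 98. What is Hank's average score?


Add the scores:
66 + 66 + 66 + 85 + 98 = 381
Divide by the number of tests:
381 / 5 = 76.2

76.2


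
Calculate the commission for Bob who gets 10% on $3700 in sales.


Convert rate to decimal:
10% = 0.1
Multiply by sales:
$3700 x 0.1 = $370

$370


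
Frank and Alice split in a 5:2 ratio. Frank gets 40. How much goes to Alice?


Find the multiplier:
40 / 5 = 8
Apply to Alice's share:
2 x 8 = 16

16


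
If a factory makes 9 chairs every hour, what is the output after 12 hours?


Production rate: 9 chairs per hour
Time: 12 hours
Total: 9 x 12 = 108 chairs

108 chairs


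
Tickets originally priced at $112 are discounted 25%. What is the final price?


Calculate the discount amount:
25% of $112 = $28
Subtract from original:
$112 - $28 = $84

$84


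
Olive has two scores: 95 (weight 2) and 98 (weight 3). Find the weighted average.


Weighted sum:
2 x 95 + 3 x 98 = 484
Total weight:
2 + 3 = 5
Weighted average:
484 / 5 = 96.8

96.8


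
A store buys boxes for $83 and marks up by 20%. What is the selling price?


Calculate the markup amount:
20% of $83 = $16.60
Add to cost:
$83 + $16.60 = $99.60

$99.60


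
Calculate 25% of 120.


Convert percentage to decimal:
25% = 0.25
Multiply:
120 x 0.25 = 30

30


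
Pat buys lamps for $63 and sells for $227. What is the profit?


Selling price = $227
Cost price = $63
Profit = selling price - cost price:
Profit = $227 - $63 = $164

$164


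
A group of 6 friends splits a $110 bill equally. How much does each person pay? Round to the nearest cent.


Total bill: $110
Number of people: 6
Each pays: $110 / 6 = $18.3333... ≈ $18.33

$18.33


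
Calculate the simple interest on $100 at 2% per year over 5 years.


Use the formula I = P x R x T / 100
P x R x T = 100 x 2 x 5 = 1000
I = 1000 / 100 = $10

$10


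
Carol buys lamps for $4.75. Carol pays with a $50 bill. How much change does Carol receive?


Start with the amount paid:
$50
Subtract the price:
$50 - $4.75 = $45.25

$45.25


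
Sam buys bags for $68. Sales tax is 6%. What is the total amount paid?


Calculate the tax:
6% of $68 = $4.08
Add tax to price:
$68 + $4.08 = $72.08

$72.08


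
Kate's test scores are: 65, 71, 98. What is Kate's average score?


Add the scores:
65 + 71 + 98 = 234
Divide by the number of tests:
234 / 3 = 78

78


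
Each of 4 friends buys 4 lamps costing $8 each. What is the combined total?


Cost per person:
4 x $8 = $32
Group total:
4 x $32 = $128

$128


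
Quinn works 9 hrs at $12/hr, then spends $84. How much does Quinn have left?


Calculate earnings:
9 x $12 = $108
Subtract spending:
$108 - $84 = $24

$24


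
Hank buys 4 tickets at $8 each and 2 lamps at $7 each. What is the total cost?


Cost of tickets:
4 x $8 = $32
Cost of lamps:
2 x $7 = $14
Add both:
$32 + $14 = $46

$46


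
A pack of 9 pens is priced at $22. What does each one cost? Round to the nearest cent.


Total cost: $22
Number of items: 9
Unit price: $22 / 9 = $2.4444... ≈ $2.44

$2.44


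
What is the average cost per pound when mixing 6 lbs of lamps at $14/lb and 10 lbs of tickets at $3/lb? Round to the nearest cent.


Cost of lamps:
6 x $14 = $84
Cost of tickets:
10 x $3 = $30
Total cost: $84 + $30 = $114
Total weight: 16 lbs
Average: $114 / 16 = $7.125 ≈ $7.13/lb

$7.13/lb


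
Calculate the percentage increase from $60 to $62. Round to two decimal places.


Find the absolute change:
|62 - 60| = 2
Divide by original and multiply by 100:
2 / 60 x 100 = 3.3333...% ≈ 3.33%

3.33%


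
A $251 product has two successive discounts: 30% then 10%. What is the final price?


First discount:
30% of $251 = $75.30
Price after first discount:
$251 - $75.30 = $175.70
Second discount:
10% of $175.70 = $17.57
Final price:
$175.70 - $17.57 = $158.13

$158.13


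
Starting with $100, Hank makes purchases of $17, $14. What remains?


Add up expenses:
$17 + $14 = $31
Subtract from budget:
$100 - $31 = $69

$69


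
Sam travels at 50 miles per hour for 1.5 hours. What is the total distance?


Use the formula: distance = speed x time
Speed = 50 mph, Time = 1.5 hours
50 x 1.5 = 75 miles

75 miles


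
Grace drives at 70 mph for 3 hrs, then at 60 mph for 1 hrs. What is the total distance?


Leg 1 distance:
70 x 3 = 210 miles
Leg 2 distance:
60 x 1 = 60 miles
Total distance:
210 + 60 = 270 miles

270 miles


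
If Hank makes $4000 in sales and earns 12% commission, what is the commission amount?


Convert rate to decimal:
12% = 0.12
Multiply by sales:
$4000 x 0.12 = $480

$480


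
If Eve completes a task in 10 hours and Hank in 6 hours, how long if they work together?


Eve's rate: 1/10 of the job per hour
Hank's rate: 1/6 of the job per hour
Combined rate: 1/10 + 1/6 = 4/15 per hour
Time = 1 / (4/15) = 15/4 = 3.75 hours

3.75 hours


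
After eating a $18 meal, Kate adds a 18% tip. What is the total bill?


Calculate the tip:
18% of $18 = $3.24
Add tip to meal cost:
$18 + $3.24 = $21.24

$21.24


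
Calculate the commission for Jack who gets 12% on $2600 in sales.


Convert rate to decimal:
12% = 0.12
Multiply by sales:
$2600 x 0.12 = $312

$312


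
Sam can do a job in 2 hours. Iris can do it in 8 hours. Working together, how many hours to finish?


Sam's rate: 1/2 of the job per hour
Iris's rate: 1/8 of the job per hour
Combined rate: 1/2 + 1/8 = 5/8 per hour
Time = 1 / (5/8) = 8/5 = 1.6 hours

1.6 hours


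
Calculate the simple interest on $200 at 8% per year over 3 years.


Use the formula I = P x R x T / 100
P x R x T = 200 x 8 x 3 = 4800
I = 4800 / 100 = $48

$48


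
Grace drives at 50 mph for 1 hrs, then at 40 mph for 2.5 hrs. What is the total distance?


Leg 1 distance:
50 x 1 = 50 miles
Leg 2 distance:
40 x 2.5 = 100 miles
Total distance:
50 + 100 = 150 miles

150 miles


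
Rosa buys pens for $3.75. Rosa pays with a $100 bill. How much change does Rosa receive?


Start with the amount paid:
$100
Subtract the price:
$100 - $3.75 = $96.25

$96.25


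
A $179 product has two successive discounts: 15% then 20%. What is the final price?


First discount:
15% of $179 = $26.85
Price after first discount:
$179 - $26.85 = $152.15
Second discount:
20% of $152.15 = $30.43
Final price:
$152.15 - $30.43 = $121.72

$121.72


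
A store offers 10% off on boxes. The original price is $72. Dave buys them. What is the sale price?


Calculate the discount amount:
10% of $72 = $7.20
Subtract from original:
$72 - $7.20 = $64.80

$64.80


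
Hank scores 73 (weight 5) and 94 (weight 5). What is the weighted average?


Weighted sum:
5 x 73 + 5 x 94 = 835
Total weight:
5 + 5 = 10
Weighted average:
835 / 10 = 83.5

83.5


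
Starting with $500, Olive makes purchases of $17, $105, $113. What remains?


Add up expenses:
$17 + $105 + $113 = $235
Subtract from budget:
$500 - $235 = $265

$265


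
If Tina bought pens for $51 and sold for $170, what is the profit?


Selling price = $170
Cost price = $51
Profit = selling price - cost price:
Profit = $170 - $51 = $119

$119


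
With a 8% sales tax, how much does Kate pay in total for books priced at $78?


Calculate the tax:
8% of $78 = $6.24
Add tax to price:
$78 + $6.24 = $84.24

$84.24


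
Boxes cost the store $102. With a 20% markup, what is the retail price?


Calculate the markup amount:
20% of $102 = $20.40
Add to cost:
$102 + $20.40 = $122.40

$122.40


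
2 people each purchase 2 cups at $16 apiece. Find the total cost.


Cost per person:
2 x $16 = $32
Group total:
2 x $32 = $64

$64


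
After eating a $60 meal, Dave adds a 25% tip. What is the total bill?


Calculate the tip:
25% of $60 = $15
Add tip to meal cost:
$60 + $15 = $75

$75


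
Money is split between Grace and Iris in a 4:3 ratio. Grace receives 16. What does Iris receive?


Find the multiplier:
16 / 4 = 4
Apply to Iris's share:
3 x 4 = 12

12


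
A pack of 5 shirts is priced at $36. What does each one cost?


Total cost: $36
Number of items: 5
Unit price: $36 / 5 = $7.20

$7.20


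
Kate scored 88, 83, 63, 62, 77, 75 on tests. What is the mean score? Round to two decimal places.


Add the scores:
88 + 83 + 63 + 62 + 77 + 75 = 448
Divide by the number of tests:
448 / 6 = 74.6666... ≈ 74.67

74.67


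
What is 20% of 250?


Convert percentage to decimal:
20% = 0.2
Multiply:
250 x 0.2 = 50

50


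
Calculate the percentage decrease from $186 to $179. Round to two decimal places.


Find the absolute change:
|179 - 186| = 7
Divide by original and multiply by 100:
7 / 186 x 100 = 3.7634...% ≈ 3.76%

3.76%


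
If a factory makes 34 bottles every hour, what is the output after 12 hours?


Production rate: 34 bottles per hour
Time: 12 hours
Total: 34 x 12 = 408 bottles

408 bottles


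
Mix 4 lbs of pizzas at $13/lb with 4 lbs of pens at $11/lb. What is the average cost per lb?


Cost of pizzas:
4 x $13 = $52
Cost of pens:
4 x $11 = $44
Total cost: $52 + $44 = $96
Total weight: 8 lbs
Average: $96 / 8 = $12/lb

$12/lb


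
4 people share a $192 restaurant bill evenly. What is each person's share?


Total bill: $192
Number of people: 4
Each pays: $192 / 4 = $48

$48


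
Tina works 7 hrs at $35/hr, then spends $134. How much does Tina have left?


Calculate earnings:
7 x $35 = $245
Subtract spending:
$245 - $134 = $111

$111


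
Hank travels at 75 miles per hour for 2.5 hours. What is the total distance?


Use the formula: distance = speed x time
Speed = 75 mph, Time = 2.5 hours
75 x 2.5 = 187.5 miles

187.5 miles


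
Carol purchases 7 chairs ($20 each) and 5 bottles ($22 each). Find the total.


Cost of chairs:
7 x $20 = $140
Cost of bottles:
5 x $22 = $110
Add both:
$140 + $110 = $250

$250


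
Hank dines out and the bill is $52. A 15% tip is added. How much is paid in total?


Calculate the tip:
15% of $52 = $7.80
Add tip to meal cost:
$52 + $7.80 = $59.80

$59.80


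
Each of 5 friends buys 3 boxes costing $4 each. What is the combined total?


Cost per person:
3 x $4 = $12
Group total:
5 x $12 = $60

$60


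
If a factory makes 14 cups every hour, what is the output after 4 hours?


Production rate: 14 cups per hour
Time: 4 hours
Total: 14 x 4 = 56 cups

56 cups


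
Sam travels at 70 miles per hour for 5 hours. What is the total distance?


Use the formula: distance = speed x time
Speed = 70 mph, Time = 5 hours
70 x 5 = 350 miles

350 miles


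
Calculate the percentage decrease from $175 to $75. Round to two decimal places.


Find the absolute change:
|75 - 175| = 100
Divide by original and multiply by 100:
100 / 175 x 100 = 57.1428...% ≈ 57.14%

57.14%


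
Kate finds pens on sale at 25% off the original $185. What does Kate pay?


Calculate the discount amount:
25% of $185 = $46.25
Subtract from original:
$185 - $46.25 = $138.75

$138.75


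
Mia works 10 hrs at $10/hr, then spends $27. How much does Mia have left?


Calculate earnings:
10 x $10 = $100
Subtract spending:
$100 - $27 = $73

$73


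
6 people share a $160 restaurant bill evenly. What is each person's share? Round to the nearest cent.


Total bill: $160
Number of people: 6
Each pays: $160 / 6 = $26.6666... ≈ $26.67

$26.67


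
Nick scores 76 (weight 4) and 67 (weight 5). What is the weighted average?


Weighted sum:
4 x 76 + 5 x 67 = 639
Total weight:
4 + 5 = 9
Weighted average:
639 / 9 = 71

71


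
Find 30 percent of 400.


Convert percentage to decimal:
30% = 0.3
Multiply:
400 x 0.3 = 120

120


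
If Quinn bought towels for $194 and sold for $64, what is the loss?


Selling price = $64
Cost price = $194
Loss = cost price - selling price:
Loss = $194 - $64 = $130

$130


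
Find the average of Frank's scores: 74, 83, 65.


Add the scores:
74 + 83 + 65 = 222
Divide by the number of tests:
222 / 3 = 74

74


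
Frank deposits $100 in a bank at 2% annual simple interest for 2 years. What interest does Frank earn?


Use the formula I = P x R x T / 100
P x R x T = 100 x 2 x 2 = 400
I = 400 / 100 = $4

$4


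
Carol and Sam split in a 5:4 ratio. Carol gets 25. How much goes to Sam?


Find the multiplier:
25 / 5 = 5
Apply to Sam's share:
4 x 5 = 20

20


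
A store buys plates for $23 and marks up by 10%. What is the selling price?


Calculate the markup amount:
10% of $23 = $2.30
Add to cost:
$23 + $2.30 = $25.30

$25.30


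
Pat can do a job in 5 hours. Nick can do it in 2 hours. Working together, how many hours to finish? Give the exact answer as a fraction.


Pat's rate: 1/5 of the job per hour
Nick's rate: 1/2 of the job per hour
Combined rate: 1/5 + 1/2 = 7/10 per hour
Time = 1 / (7/10) = 10/7 hours (≈ 1.43 hours)

10/7 hours


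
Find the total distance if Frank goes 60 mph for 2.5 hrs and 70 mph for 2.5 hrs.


Leg 1 distance:
60 x 2.5 = 150 miles
Leg 2 distance:
70 x 2.5 = 175 miles
Total distance:
150 + 175 = 325 miles

325 miles


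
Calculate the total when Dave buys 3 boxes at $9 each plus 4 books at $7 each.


Cost of boxes:
3 x $9 = $27
Cost of books:
4 x $7 = $28
Add both:
$27 + $28 = $55

$55


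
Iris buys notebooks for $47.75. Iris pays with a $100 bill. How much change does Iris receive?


Start with the amount paid:
$100
Subtract the price:
$100 - $47.75 = $52.25

$52.25


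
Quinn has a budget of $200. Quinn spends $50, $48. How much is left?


Add up expenses:
$50 + $48 = $98
Subtract from budget:
$200 - $98 = $102

$102


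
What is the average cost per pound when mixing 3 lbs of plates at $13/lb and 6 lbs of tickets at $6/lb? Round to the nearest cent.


Cost of plates:
3 x $13 = $39
Cost of tickets:
6 x $6 = $36
Total cost: $39 + $36 = $75
Total weight: 9 lbs
Average: $75 / 9 = $8.3333... ≈ $8.33/lb

$8.33/lb


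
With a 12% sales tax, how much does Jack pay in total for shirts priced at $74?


Calculate the tax:
12% of $74 = $8.88
Add tax to price:
$74 + $8.88 = $82.88

$82.88


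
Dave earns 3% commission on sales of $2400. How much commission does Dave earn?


Convert rate to decimal:
3% = 0.03
Multiply by sales:
$2400 x 0.03 = $72

$72


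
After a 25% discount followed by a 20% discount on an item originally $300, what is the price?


First discount:
25% of $300 = $75
Price after first discount:
$300 - $75 = $225
Second discount:
20% of $225 = $45
Final price:
$225 - $45 = $180

$180


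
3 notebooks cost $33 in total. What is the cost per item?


Total cost: $33
Number of items: 3
Unit price: $33 / 3 = $11

$11


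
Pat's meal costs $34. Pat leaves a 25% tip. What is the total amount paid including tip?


Calculate the tip:
25% of $34 = $8.50
Add tip to meal cost:
$34 + $8.50 = $42.50

$42.50


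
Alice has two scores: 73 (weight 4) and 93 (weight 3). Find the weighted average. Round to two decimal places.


Weighted sum:
4 x 73 + 3 x 93 = 571
Total weight:
4 + 3 = 7
Weighted average:
571 / 7 = 81.5714... ≈ 81.57

81.57


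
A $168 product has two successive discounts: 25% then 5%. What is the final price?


First discount:
25% of $168 = $42
Price after first discount:
$168 - $42 = $126
Second discount:
5% of $126 = $6.30
Final price:
$126 - $6.30 = $119.70

$119.70


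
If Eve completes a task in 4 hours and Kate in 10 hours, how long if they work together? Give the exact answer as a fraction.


Eve's rate: 1/4 of the job per hour
Kate's rate: 1/10 of the job per hour
Combined rate: 1/4 + 1/10 = 7/20 per hour
Time = 1 / (7/20) = 20/7 hours (≈ 2.86 hours)

20/7 hours


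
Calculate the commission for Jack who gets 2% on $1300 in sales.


Convert rate to decimal:
2% = 0.02
Multiply by sales:
$1300 x 0.02 = $26

$26


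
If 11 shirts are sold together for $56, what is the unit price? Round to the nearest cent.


Total cost: $56
Number of items: 11
Unit price: $56 / 11 = $5.0909... ≈ $5.09

$5.09


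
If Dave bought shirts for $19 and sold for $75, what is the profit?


Selling price = $75
Cost price = $19
Profit = selling price - cost price:
Profit = $75 - $19 = $56

$56


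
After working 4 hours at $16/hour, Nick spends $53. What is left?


Calculate earnings:
4 x $16 = $64
Subtract spending:
$64 - $53 = $11

$11


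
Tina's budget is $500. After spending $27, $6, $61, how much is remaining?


Add up expenses:
$27 + $6 + $61 = $94
Subtract from budget:
$500 - $94 = $406

$406


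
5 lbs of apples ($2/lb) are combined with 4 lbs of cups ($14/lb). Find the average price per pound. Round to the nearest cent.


Cost of apples:
5 x $2 = $10
Cost of cups:
4 x $14 = $56
Total cost: $10 + $56 = $66
Total weight: 9 lbs
Average: $66 / 9 = $7.3333... ≈ $7.33/lb

$7.33/lb


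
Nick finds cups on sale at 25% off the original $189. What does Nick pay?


Calculate the discount amount:
25% of $189 = $47.25
Subtract from original:
$189 - $47.25 = $141.75

$141.75


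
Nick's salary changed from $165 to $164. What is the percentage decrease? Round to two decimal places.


Find the absolute change:
|164 - 165| = 1
Divide by original and multiply by 100:
1 / 165 x 100 = 0.6060...% ≈ 0.61%

0.61%


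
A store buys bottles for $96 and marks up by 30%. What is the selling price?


Calculate the markup amount:
30% of $96 = $28.80
Add to cost:
$96 + $28.80 = $124.80

$124.80


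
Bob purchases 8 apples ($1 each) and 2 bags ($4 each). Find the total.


Cost of apples:
8 x $1 = $8
Cost of bags:
2 x $4 = $8
Add both:
$8 + $8 = $16

$16


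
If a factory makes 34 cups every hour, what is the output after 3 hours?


Production rate: 34 cups per hour
Time: 3 hours
Total: 34 x 3 = 102 cups

102 cups


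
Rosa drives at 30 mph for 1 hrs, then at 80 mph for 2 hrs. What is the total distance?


Leg 1 distance:
30 x 1 = 30 miles
Leg 2 distance:
80 x 2 = 160 miles
Total distance:
30 + 160 = 190 miles

190 miles


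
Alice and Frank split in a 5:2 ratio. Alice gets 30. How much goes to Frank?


Find the multiplier:
30 / 5 = 6
Apply to Frank's share:
2 x 6 = 12

12


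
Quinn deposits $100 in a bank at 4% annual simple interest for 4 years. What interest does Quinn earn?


Use the formula I = P x R x T / 100
P x R x T = 100 x 4 x 4 = 1600
I = 1600 / 100 = $16

$16


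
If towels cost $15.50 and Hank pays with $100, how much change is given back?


Start with the amount paid:
$100
Subtract the price:
$100 - $15.50 = $84.50

$84.50


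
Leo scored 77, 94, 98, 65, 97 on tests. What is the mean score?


Add the scores:
77 + 94 + 98 + 65 + 97 = 431
Divide by the number of tests:
431 / 5 = 86.2

86.2


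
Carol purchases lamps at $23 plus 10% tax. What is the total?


Calculate the tax:
10% of $23 = $2.30
Add tax to price:
$23 + $2.30 = $25.30

$25.30


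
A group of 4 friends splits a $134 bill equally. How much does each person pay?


Total bill: $134
Number of people: 4
Each pays: $134 / 4 = $33.50

$33.50


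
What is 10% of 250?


Convert percentage to decimal:
10% = 0.1
Multiply:
250 x 0.1 = 25

25


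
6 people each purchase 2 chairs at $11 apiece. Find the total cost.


Cost per person:
2 x $11 = $22
Group total:
6 x $22 = $132

$132


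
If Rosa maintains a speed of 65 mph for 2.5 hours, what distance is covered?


Use the formula: distance = speed x time
Speed = 65 mph, Time = 2.5 hours
65 x 2.5 = 162.5 miles

162.5 miles


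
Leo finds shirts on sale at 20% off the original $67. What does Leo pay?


Calculate the discount amount:
20% of $67 = $13.40
Subtract from original:
$67 - $13.40 = $53.60

$53.60


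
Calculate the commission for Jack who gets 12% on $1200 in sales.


Convert rate to decimal:
12% = 0.12
Multiply by sales:
$1200 x 0.12 = $144

$144
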